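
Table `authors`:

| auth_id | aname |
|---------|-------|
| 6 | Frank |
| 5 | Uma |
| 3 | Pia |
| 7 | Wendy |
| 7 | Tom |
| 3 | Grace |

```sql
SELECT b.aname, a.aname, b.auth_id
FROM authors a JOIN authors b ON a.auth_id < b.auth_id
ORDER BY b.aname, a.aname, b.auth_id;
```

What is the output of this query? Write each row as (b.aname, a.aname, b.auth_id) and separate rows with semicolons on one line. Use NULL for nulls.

(Frank, Grace, 6); (Frank, Pia, 6); (Frank, Uma, 6); (Tom, Frank, 7); (Tom, Grace, 7); (Tom, Pia, 7); (Tom, Uma, 7); (Uma, Grace, 5); (Uma, Pia, 5); (Wendy, Frank, 7); (Wendy, Grace, 7); (Wendy, Pia, 7); (Wendy, Uma, 7)

INNER JOIN keeps only pairs where the ON condition holds.
Matching on a.auth_id < b.auth_id.
- auth_id=6: 2 matching b row(s), so 2 row(s) emitted.
- auth_id=5: 3 matching b row(s), so 3 row(s) emitted.
- auth_id=3: 4 matching b row(s), so 4 row(s) emitted.
- auth_id=7: no matching b row, dropped.
- auth_id=7: no matching b row, dropped.
- auth_id=3: 4 matching b row(s), so 4 row(s) emitted.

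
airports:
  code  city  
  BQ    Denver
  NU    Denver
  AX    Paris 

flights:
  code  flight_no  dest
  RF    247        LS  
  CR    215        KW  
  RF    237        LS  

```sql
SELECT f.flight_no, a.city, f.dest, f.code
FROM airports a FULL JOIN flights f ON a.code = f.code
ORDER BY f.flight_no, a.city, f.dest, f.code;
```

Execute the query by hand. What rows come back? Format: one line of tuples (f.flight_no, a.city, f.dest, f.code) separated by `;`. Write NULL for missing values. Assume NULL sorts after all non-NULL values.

(215, NULL, KW, CR); (237, NULL, LS, RF); (247, NULL, LS, RF); (NULL, Denver, NULL, NULL); (NULL, Denver, NULL, NULL); (NULL, Paris, NULL, NULL)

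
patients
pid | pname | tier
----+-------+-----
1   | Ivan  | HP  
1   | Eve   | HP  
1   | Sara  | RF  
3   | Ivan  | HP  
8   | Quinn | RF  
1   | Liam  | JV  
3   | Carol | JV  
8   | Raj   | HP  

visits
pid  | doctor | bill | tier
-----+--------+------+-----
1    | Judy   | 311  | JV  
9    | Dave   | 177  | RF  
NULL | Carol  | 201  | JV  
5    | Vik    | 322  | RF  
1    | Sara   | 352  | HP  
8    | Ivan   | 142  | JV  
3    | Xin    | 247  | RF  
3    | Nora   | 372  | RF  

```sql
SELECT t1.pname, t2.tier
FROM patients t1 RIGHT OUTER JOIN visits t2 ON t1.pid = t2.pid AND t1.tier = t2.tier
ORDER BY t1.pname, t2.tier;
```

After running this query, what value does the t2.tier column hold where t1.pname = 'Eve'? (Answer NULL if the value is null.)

HP

RIGHT JOIN keeps every row from `visits`; unmatched rows get NULL for `patients`'s columns.
Matching on t1.pid = t2.pid AND t1.tier = t2.tier. A NULL in a compared column never satisfies the condition.
- t1 row (pid=1, tier=HP): matches 1 t2 row(s) → 1 output row(s).
- t1 row (pid=1, tier=HP): matches 1 t2 row(s) → 1 output row(s).
- t1 row (pid=1, tier=RF): no match.
- t1 row (pid=3, tier=HP): no match.
- t1 row (pid=8, tier=RF): no match.
- t1 row (pid=1, tier=JV): matches 1 t2 row(s) → 1 output row(s).
- t1 row (pid=3, tier=JV): no match.
- t1 row (pid=8, tier=HP): no match.
- 6 row(s) from t2 found no t1 partner → padded with NULL.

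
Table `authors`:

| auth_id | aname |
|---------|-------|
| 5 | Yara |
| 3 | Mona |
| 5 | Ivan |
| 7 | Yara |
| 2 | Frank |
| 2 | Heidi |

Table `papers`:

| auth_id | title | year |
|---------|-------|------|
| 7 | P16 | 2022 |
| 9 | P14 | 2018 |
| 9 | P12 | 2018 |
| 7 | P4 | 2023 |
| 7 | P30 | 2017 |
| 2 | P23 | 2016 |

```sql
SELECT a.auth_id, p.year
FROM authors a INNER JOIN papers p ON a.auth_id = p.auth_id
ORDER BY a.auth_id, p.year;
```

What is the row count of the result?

5

INNER JOIN keeps only pairs where the ON condition holds.
Matching on a.auth_id = p.auth_id.
- a row (auth_id=5): no match → dropped.
- a row (auth_id=3): no match → dropped.
- a row (auth_id=5): no match → dropped.
- a row (auth_id=7): matches 3 p row(s) → 3 output row(s).
- a row (auth_id=2): matches 1 p row(s) → 1 output row(s).
- a row (auth_id=2): matches 1 p row(s) → 1 output row(s).
Total: 5 rows.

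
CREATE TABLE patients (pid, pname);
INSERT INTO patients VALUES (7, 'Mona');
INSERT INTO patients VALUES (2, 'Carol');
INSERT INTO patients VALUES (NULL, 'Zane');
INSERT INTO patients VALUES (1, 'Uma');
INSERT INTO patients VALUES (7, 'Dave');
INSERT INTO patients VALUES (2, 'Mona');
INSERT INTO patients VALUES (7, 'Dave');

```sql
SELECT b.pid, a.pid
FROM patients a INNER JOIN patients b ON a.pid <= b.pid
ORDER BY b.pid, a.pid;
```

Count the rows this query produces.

INNER JOIN keeps only pairs where the ON condition holds.
Matching on a.pid <= b.pid. A NULL in a compared column never satisfies the condition.
- pid=7: 3 matching b row(s), so 3 row(s) emitted.
- pid=2: 5 matching b row(s), so 5 row(s) emitted.
- pid=NULL: no matching b row, dropped.
- pid=1: 6 matching b row(s), so 6 row(s) emitted.
- pid=7: 3 matching b row(s), so 3 row(s) emitted.
- pid=2: 5 matching b row(s), so 5 row(s) emitted.
- pid=7: 3 matching b row(s), so 3 row(s) emitted.
Total: 25 rows.

25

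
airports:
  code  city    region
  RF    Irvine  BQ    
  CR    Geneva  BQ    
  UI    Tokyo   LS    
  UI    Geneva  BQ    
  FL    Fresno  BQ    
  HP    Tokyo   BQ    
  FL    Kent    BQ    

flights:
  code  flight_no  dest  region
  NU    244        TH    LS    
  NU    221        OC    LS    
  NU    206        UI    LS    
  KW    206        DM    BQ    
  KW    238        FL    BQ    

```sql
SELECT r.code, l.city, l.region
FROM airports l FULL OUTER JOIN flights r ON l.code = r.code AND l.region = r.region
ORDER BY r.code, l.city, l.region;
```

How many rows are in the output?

FULL OUTER JOIN keeps every row from both sides; unmatched rows get NULL for the other side's columns.
Matching on l.code = r.code AND l.region = r.region.
- l[0] code=RF, region=BQ → no match; kept with NULLs on the r side.
- l[1] code=CR, region=BQ → no match; kept with NULLs on the r side.
- l[2] code=UI, region=LS → no match; kept with NULLs on the r side.
- l[3] code=UI, region=BQ → no match; kept with NULLs on the r side.
- l[4] code=FL, region=BQ → no match; kept with NULLs on the r side.
- l[5] code=HP, region=BQ → no match; kept with NULLs on the r side.
- l[6] code=FL, region=BQ → no match; kept with NULLs on the r side.
- 5 r row(s) had no l match → kept, l columns NULL.
Total: 0 matched + 12 padded = 12 rows.

12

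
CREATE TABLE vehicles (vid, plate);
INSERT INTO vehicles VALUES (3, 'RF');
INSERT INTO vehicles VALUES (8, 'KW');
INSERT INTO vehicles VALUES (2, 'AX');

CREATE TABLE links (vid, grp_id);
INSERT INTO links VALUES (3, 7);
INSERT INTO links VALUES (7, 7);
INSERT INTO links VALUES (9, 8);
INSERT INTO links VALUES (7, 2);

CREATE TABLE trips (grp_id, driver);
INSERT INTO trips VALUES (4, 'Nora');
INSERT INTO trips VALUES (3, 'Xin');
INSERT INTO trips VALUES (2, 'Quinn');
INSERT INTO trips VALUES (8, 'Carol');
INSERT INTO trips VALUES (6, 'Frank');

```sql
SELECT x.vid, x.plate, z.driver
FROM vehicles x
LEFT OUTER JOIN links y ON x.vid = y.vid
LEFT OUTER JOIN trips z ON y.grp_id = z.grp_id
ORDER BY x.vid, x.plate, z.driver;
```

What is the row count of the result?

3

Evaluate left to right. First `vehicles x LEFT JOIN links y` on vid: 3 row(s).
Then LEFT JOIN `trips z` on grp_id: each of those 3 rows is kept; rows whose y.grp_id has no match in z get NULL for z's columns.
Result: 3 row(s).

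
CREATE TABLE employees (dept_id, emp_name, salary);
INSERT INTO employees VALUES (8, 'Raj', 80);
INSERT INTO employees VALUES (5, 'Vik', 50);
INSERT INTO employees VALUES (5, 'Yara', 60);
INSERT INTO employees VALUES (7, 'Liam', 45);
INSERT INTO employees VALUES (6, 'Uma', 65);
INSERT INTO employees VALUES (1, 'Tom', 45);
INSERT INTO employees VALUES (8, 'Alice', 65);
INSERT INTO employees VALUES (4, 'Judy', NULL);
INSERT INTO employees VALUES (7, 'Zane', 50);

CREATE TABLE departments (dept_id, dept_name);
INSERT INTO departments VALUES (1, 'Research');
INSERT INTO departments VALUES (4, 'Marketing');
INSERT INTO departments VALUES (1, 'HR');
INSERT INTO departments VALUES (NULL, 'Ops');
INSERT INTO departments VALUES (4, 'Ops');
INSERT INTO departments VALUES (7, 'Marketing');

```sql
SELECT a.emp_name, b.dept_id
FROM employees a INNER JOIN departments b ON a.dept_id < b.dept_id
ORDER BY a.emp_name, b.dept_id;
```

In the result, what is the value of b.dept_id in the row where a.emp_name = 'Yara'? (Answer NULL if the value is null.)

INNER JOIN keeps only pairs where the ON condition holds.
Matching on a.dept_id < b.dept_id. A NULL in a compared column never satisfies the condition.
- a row (dept_id=8): no match → dropped.
- a row (dept_id=5): matches 1 b row(s) → 1 output row(s).
- a row (dept_id=5): matches 1 b row(s) → 1 output row(s).
- a row (dept_id=7): no match → dropped.
- a row (dept_id=6): matches 1 b row(s) → 1 output row(s).
- a row (dept_id=1): matches 3 b row(s) → 3 output row(s).
- a row (dept_id=8): no match → dropped.
- a row (dept_id=4): matches 1 b row(s) → 1 output row(s).
- a row (dept_id=7): no match → dropped.

7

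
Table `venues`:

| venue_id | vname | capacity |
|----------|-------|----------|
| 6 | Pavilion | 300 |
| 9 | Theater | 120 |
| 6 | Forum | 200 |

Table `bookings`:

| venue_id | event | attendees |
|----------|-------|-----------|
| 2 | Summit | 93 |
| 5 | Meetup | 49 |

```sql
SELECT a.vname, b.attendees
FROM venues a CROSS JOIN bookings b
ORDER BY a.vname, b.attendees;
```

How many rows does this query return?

6

CROSS JOIN pairs every row of `venues` with every row of `bookings`: 3 × 2 = 6 rows.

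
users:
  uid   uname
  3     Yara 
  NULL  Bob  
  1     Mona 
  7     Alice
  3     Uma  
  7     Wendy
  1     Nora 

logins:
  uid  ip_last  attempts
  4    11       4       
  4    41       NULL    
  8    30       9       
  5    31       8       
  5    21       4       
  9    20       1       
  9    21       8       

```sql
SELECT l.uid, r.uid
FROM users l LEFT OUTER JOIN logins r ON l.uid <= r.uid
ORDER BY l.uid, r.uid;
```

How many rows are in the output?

35

LEFT JOIN keeps every row from `users`; unmatched rows get NULL for `logins`'s columns.
Matching on l.uid <= r.uid. A NULL in a compared column never satisfies the condition.
Matched pairs: 34; unmatched l rows kept: 1.
Total: 34 matched + 1 padded = 35 rows.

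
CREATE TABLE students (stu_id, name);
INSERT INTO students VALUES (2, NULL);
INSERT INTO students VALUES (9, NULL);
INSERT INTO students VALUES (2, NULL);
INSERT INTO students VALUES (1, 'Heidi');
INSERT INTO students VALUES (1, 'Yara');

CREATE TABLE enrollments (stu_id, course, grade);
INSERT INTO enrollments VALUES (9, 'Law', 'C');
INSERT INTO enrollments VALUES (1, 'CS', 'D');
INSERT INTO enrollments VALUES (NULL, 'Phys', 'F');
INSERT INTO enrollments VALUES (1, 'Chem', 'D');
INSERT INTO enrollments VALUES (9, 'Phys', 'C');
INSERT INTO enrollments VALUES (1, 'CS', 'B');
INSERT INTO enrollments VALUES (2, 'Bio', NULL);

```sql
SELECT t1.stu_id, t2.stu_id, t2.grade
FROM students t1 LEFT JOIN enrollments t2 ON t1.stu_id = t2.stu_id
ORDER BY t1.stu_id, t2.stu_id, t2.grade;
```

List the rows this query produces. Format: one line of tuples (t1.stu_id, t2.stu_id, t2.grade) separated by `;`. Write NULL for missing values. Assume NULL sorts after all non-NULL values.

(1, 1, B); (1, 1, B); (1, 1, D); (1, 1, D); (1, 1, D); (1, 1, D); (2, 2, NULL); (2, 2, NULL); (9, 9, C); (9, 9, C)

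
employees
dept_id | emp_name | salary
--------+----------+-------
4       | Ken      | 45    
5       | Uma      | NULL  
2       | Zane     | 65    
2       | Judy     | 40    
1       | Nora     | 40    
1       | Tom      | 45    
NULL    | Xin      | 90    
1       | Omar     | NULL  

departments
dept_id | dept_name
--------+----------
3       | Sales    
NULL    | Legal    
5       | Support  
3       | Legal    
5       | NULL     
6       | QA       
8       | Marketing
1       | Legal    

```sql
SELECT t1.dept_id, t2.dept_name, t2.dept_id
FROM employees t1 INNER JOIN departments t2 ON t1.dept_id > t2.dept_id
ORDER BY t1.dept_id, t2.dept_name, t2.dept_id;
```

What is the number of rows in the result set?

INNER JOIN keeps only pairs where the ON condition holds.
Matching on t1.dept_id > t2.dept_id. A NULL in a compared column never satisfies the condition.
Matched pairs: 8.
Total: 8 rows.

8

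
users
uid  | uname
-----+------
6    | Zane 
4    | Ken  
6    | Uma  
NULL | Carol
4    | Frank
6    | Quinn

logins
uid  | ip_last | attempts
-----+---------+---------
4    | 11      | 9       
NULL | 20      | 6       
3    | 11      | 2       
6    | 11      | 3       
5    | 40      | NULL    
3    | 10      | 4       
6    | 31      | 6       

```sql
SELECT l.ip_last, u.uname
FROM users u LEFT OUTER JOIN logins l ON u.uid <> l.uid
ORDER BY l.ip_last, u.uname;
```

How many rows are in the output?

23

LEFT JOIN keeps every row from `users`; unmatched rows get NULL for `logins`'s columns.
Matching on u.uid <> l.uid. A NULL in a compared column never satisfies the condition.
Matched pairs: 22; unmatched u rows kept: 1.
Total: 22 matched + 1 padded = 23 rows.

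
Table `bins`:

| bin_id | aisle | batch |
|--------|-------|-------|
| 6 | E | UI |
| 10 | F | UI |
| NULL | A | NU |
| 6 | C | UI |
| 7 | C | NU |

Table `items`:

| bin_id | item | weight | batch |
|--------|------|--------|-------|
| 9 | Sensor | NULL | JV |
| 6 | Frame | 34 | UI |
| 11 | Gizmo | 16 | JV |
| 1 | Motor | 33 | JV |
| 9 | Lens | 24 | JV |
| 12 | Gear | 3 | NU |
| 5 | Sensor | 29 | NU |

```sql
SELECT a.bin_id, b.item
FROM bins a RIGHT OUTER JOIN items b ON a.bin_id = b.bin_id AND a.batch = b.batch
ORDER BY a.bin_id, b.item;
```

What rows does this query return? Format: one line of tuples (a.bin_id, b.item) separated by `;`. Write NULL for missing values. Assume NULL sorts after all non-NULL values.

RIGHT JOIN keeps every row from `items`; unmatched rows get NULL for `bins`'s columns.
Matching on a.bin_id = b.bin_id AND a.batch = b.batch. A NULL in a compared column never satisfies the condition.
- a row (bin_id=6, batch=UI): matches 1 b row(s) → 1 output row(s).
- a row (bin_id=10, batch=UI): no match.
- a row (bin_id=NULL, batch=NU): no match.
- a row (bin_id=6, batch=UI): matches 1 b row(s) → 1 output row(s).
- a row (bin_id=7, batch=NU): no match.
- plus 6 unmatched b row(s), each kept with NULL a columns.
After projecting and ordering:
a.bin_id | b.item
6 | Frame
6 | Frame
NULL | Gear
NULL | Gizmo
NULL | Lens
NULL | Motor
NULL | Sensor
NULL | Sensor

(6, Frame); (6, Frame); (NULL, Gear); (NULL, Gizmo); (NULL, Lens); (NULL, Motor); (NULL, Sensor); (NULL, Sensor)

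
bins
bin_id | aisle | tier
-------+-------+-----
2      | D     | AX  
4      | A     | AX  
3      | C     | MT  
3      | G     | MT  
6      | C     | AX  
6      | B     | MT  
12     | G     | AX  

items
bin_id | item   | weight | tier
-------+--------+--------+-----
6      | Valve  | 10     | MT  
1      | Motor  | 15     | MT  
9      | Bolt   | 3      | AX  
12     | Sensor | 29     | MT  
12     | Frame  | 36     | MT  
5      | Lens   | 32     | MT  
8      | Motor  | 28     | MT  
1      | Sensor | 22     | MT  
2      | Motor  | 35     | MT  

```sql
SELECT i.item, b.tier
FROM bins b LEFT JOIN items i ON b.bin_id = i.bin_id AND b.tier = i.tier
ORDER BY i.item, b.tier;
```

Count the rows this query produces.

7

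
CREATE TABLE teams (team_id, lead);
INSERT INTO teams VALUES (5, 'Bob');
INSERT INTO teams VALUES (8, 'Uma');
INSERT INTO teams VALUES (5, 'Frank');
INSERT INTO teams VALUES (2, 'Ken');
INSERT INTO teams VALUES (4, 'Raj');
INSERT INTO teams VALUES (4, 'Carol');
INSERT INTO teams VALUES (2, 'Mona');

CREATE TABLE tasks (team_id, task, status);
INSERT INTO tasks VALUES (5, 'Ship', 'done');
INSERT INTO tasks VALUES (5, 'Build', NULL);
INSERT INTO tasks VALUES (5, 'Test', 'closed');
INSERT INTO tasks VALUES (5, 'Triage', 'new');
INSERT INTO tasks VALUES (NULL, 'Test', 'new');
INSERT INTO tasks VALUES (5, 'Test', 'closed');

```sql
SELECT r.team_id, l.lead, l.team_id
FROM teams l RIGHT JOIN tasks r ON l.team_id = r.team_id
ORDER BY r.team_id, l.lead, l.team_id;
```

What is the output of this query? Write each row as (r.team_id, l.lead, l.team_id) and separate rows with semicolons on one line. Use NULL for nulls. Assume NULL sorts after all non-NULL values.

(5, Bob, 5); (5, Bob, 5); (5, Bob, 5); (5, Bob, 5); (5, Bob, 5); (5, Frank, 5); (5, Frank, 5); (5, Frank, 5); (5, Frank, 5); (5, Frank, 5); (NULL, NULL, NULL)

RIGHT JOIN keeps every row from `tasks`; unmatched rows get NULL for `teams`'s columns.
Matching on l.team_id = r.team_id. A NULL in a compared column never satisfies the condition.
Matched pairs: 10; unmatched r rows kept: 1.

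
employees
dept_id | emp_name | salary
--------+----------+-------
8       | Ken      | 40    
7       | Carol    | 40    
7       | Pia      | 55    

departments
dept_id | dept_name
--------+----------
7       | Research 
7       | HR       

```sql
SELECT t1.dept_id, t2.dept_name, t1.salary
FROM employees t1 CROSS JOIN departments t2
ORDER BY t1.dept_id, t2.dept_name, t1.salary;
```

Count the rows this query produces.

6

CROSS JOIN pairs every row of `employees` with every row of `departments`: 3 × 2 = 6 rows.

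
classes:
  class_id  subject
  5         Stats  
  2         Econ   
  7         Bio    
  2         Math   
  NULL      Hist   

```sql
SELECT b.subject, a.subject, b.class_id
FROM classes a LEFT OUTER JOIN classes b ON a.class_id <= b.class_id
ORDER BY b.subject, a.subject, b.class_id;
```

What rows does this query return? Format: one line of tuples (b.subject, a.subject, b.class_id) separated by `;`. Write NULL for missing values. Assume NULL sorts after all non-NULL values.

(Bio, Bio, 7); (Bio, Econ, 7); (Bio, Math, 7); (Bio, Stats, 7); (Econ, Econ, 2); (Econ, Math, 2); (Math, Econ, 2); (Math, Math, 2); (Stats, Econ, 5); (Stats, Math, 5); (Stats, Stats, 5); (NULL, Hist, NULL)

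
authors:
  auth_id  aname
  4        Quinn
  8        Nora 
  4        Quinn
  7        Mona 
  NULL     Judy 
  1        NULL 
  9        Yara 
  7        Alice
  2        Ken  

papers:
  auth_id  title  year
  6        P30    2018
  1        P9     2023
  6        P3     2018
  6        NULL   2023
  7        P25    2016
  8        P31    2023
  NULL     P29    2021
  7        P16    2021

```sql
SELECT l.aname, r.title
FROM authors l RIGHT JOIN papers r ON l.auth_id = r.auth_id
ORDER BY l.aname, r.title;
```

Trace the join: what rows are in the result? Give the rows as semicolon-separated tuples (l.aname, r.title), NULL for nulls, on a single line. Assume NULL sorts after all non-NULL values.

(Alice, P16); (Alice, P25); (Mona, P16); (Mona, P25); (Nora, P31); (NULL, P29); (NULL, P3); (NULL, P30); (NULL, P9); (NULL, NULL)

RIGHT JOIN keeps every row from `papers`; unmatched rows get NULL for `authors`'s columns.
Matching on l.auth_id = r.auth_id. A NULL in a compared column never satisfies the condition.
- auth_id=4: no matching r row.
- auth_id=8: 1 matching r row(s), so 1 row(s) emitted.
- auth_id=4: no matching r row.
- auth_id=7: 2 matching r row(s), so 2 row(s) emitted.
- auth_id=NULL: no matching r row.
- auth_id=1: 1 matching r row(s), so 1 row(s) emitted.
- auth_id=9: no matching r row.
- auth_id=7: 2 matching r row(s), so 2 row(s) emitted.
- auth_id=2: no matching r row.
- 4 row(s) from r found no l partner → padded with NULL.
After projecting and ordering:
l.aname | r.title
Alice | P16
Alice | P25
Mona | P16
Mona | P25
Nora | P31
NULL | P29
NULL | P3
NULL | P30
NULL | P9
NULL | NULL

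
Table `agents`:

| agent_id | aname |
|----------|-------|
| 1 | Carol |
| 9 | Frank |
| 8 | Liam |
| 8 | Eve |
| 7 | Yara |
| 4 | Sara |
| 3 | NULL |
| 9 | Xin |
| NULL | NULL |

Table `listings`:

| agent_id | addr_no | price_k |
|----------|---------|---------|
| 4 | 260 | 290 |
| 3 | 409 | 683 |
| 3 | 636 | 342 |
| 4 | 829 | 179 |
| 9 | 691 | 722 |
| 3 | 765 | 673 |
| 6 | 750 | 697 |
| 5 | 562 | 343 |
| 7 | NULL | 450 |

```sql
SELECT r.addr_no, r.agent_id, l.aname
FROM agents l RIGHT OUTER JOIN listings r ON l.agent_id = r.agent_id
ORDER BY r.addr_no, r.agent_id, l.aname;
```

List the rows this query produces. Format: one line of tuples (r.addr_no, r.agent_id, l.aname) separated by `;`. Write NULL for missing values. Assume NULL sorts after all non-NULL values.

(260, 4, Sara); (409, 3, NULL); (562, 5, NULL); (636, 3, NULL); (691, 9, Frank); (691, 9, Xin); (750, 6, NULL); (765, 3, NULL); (829, 4, Sara); (NULL, 7, Yara)

RIGHT JOIN keeps every row from `listings`; unmatched rows get NULL for `agents`'s columns.
Matching on l.agent_id = r.agent_id. A NULL in a compared column never satisfies the condition.
Matched pairs: 8; unmatched r rows kept: 2.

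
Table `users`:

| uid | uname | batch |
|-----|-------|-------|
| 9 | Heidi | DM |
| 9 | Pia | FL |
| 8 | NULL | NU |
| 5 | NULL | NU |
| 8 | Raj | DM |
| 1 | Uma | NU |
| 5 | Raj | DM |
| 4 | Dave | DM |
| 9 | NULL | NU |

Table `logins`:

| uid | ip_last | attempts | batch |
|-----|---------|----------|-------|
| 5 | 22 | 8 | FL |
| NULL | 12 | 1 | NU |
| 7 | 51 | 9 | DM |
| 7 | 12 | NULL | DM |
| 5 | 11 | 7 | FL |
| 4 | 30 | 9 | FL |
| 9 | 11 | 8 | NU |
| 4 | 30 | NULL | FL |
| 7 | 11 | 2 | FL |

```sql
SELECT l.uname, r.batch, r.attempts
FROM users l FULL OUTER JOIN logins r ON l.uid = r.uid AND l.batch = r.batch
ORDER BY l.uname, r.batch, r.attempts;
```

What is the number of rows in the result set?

17

FULL OUTER JOIN keeps every row from both sides; unmatched rows get NULL for the other side's columns.
Matching on l.uid = r.uid AND l.batch = r.batch. A NULL in a compared column never satisfies the condition.
Matched pairs: 1; unmatched l rows kept: 8; unmatched r rows kept: 8.
Total: 1 matched + 16 padded = 17 rows.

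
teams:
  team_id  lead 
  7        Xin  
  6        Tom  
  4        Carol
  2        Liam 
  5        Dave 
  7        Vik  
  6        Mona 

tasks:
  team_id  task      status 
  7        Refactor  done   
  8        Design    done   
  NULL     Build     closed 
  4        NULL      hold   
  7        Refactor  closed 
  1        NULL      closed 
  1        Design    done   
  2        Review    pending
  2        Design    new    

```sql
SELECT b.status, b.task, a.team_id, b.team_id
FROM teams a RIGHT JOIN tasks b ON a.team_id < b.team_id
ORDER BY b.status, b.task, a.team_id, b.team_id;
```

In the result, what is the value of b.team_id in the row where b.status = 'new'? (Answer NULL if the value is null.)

2

RIGHT JOIN keeps every row from `tasks`; unmatched rows get NULL for `teams`'s columns.
Matching on a.team_id < b.team_id. A NULL in a compared column never satisfies the condition.
- a[0] team_id=7 → 1 match(es) in b → 1 row(s).
- a[1] team_id=6 → 3 match(es) in b → 3 row(s).
- a[2] team_id=4 → 3 match(es) in b → 3 row(s).
- a[3] team_id=2 → 4 match(es) in b → 4 row(s).
- a[4] team_id=5 → 3 match(es) in b → 3 row(s).
- a[5] team_id=7 → 1 match(es) in b → 1 row(s).
- a[6] team_id=6 → 3 match(es) in b → 3 row(s).
- 5 b row(s) had no a match → kept, a columns NULL.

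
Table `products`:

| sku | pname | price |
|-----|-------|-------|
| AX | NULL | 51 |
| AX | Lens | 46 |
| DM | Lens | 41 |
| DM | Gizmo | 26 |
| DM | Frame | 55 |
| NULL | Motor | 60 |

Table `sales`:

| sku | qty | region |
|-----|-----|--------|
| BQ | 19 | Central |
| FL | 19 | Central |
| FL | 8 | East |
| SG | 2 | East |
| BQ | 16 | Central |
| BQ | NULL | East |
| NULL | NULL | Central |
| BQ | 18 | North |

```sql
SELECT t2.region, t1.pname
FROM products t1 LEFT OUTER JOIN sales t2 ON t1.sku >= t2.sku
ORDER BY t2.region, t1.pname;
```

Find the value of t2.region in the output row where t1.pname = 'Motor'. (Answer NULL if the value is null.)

NULL

LEFT JOIN keeps every row from `products`; unmatched rows get NULL for `sales`'s columns.
Matching on t1.sku >= t2.sku. A NULL in a compared column never satisfies the condition.
Matched pairs: 12; unmatched t1 rows kept: 3.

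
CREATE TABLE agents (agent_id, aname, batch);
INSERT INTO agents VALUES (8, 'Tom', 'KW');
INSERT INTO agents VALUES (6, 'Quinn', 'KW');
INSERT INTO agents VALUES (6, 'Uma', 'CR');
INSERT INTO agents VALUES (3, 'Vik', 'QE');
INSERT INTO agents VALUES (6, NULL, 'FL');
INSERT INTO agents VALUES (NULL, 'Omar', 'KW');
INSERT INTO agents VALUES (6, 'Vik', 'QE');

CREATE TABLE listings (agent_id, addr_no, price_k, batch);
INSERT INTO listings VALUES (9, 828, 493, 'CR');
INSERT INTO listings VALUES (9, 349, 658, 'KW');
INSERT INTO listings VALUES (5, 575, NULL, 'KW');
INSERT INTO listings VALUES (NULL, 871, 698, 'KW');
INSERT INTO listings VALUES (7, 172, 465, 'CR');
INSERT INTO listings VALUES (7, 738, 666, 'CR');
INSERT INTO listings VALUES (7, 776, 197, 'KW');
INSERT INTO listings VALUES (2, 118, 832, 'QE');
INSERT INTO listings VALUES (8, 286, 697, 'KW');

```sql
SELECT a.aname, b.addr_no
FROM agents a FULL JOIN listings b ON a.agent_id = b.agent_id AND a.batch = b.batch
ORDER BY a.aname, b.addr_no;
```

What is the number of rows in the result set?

FULL OUTER JOIN keeps every row from both sides; unmatched rows get NULL for the other side's columns.
Matching on a.agent_id = b.agent_id AND a.batch = b.batch. A NULL in a compared column never satisfies the condition.
- a row (agent_id=8, batch=KW): matches 1 b row(s) → 1 output row(s).
- a row (agent_id=6, batch=KW): no match → kept, b columns NULL.
- a row (agent_id=6, batch=CR): no match → kept, b columns NULL.
- a row (agent_id=3, batch=QE): no match → kept, b columns NULL.
- a row (agent_id=6, batch=FL): no match → kept, b columns NULL.
- a row (agent_id=NULL, batch=KW): no match → kept, b columns NULL.
- a row (agent_id=6, batch=QE): no match → kept, b columns NULL.
- 8 row(s) from b found no a partner → padded with NULL.
Total: 1 matched + 14 padded = 15 rows.

15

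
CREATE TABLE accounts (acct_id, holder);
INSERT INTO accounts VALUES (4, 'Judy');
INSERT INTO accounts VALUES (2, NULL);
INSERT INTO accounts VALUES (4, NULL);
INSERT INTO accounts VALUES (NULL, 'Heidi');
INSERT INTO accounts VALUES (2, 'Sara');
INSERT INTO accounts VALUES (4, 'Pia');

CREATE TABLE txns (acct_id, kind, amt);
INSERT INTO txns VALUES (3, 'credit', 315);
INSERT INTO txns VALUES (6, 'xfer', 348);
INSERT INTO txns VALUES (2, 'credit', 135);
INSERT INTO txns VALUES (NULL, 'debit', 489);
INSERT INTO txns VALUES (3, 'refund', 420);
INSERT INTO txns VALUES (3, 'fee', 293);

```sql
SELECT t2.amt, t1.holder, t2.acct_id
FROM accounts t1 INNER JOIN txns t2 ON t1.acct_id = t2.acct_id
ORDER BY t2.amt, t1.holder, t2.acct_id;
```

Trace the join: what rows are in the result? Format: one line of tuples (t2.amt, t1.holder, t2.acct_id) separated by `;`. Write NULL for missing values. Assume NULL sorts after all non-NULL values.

INNER JOIN keeps only pairs where the ON condition holds.
Matching on t1.acct_id = t2.acct_id. A NULL in a compared column never satisfies the condition.
Matched pairs: 2.

(135, Sara, 2); (135, NULL, 2)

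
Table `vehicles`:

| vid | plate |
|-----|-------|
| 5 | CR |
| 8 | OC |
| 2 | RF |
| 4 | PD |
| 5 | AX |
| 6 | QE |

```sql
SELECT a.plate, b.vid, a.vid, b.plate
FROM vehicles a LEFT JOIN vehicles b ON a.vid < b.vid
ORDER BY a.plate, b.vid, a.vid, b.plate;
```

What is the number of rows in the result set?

15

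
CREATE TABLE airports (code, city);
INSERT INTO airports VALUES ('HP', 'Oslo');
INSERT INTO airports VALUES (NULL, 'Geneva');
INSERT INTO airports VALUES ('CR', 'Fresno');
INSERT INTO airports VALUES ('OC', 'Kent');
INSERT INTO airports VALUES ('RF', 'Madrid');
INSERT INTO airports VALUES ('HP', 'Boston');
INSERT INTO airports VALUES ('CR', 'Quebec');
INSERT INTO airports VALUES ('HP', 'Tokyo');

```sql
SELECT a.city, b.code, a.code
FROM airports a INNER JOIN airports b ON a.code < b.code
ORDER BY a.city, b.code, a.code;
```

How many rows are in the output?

INNER JOIN keeps only pairs where the ON condition holds.
Matching on a.code < b.code. A NULL in a compared column never satisfies the condition.
- a (code=HP) pairs with 2 row(s) of b.
- a (code=NULL) has no partner → excluded.
- a (code=CR) pairs with 5 row(s) of b.
- a (code=OC) pairs with 1 row(s) of b.
- a (code=RF) has no partner → excluded.
- a (code=HP) pairs with 2 row(s) of b.
- a (code=CR) pairs with 5 row(s) of b.
- a (code=HP) pairs with 2 row(s) of b.
Total: 17 rows.

17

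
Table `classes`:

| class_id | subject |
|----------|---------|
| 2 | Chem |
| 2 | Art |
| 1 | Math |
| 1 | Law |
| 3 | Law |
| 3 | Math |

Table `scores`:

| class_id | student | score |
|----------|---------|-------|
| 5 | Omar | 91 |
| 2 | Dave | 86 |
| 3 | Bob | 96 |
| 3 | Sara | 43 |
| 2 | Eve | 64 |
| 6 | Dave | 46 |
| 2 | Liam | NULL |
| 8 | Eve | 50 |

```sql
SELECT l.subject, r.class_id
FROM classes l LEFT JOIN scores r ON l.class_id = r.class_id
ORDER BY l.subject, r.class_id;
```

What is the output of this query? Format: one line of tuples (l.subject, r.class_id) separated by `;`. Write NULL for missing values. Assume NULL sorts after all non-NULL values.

(Art, 2); (Art, 2); (Art, 2); (Chem, 2); (Chem, 2); (Chem, 2); (Law, 3); (Law, 3); (Law, NULL); (Math, 3); (Math, 3); (Math, NULL)

LEFT JOIN keeps every row from `classes`; unmatched rows get NULL for `scores`'s columns.
Matching on l.class_id = r.class_id.
- l (class_id=2) pairs with 3 row(s) of r.
- l (class_id=2) pairs with 3 row(s) of r.
- l (class_id=1) has no partner → padded with NULL.
- l (class_id=1) has no partner → padded with NULL.
- l (class_id=3) pairs with 2 row(s) of r.
- l (class_id=3) pairs with 2 row(s) of r.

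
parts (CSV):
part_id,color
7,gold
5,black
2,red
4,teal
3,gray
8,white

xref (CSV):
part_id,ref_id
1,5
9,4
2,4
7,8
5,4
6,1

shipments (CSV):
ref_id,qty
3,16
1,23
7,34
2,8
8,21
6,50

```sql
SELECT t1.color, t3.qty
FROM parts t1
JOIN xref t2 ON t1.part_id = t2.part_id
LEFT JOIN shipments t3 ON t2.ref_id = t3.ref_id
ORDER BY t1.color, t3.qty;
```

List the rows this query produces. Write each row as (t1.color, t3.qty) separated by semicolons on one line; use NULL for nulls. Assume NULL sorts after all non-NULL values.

Evaluate left to right. First `parts t1 INNER JOIN xref t2` on part_id: 3 row(s).
Then LEFT JOIN `shipments t3` on ref_id: each of those 3 rows is kept; rows whose t2.ref_id has no match in t3 get NULL for t3's columns.

(black, NULL); (gold, 21); (red, NULL)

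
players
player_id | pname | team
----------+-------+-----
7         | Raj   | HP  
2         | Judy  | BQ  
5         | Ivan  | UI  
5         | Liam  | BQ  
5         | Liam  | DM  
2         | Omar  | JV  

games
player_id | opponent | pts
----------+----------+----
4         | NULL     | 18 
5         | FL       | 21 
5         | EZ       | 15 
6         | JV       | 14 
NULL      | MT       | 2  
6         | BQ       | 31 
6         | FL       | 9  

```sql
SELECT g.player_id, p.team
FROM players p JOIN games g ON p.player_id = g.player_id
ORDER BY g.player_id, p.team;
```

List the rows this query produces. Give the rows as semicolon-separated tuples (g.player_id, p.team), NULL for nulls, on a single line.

(5, BQ); (5, BQ); (5, DM); (5, DM); (5, UI); (5, UI)

INNER JOIN keeps only pairs where the ON condition holds.
Matching on p.player_id = g.player_id. A NULL in a compared column never satisfies the condition.
- p[0] player_id=7 → no match; dropped.
- p[1] player_id=2 → no match; dropped.
- p[2] player_id=5 → 2 match(es) in g → 2 row(s).
- p[3] player_id=5 → 2 match(es) in g → 2 row(s).
- p[4] player_id=5 → 2 match(es) in g → 2 row(s).
- p[5] player_id=2 → no match; dropped.
After projecting and ordering:
g.player_id | p.team
5 | BQ
5 | BQ
5 | DM
5 | DM
5 | UI
5 | UI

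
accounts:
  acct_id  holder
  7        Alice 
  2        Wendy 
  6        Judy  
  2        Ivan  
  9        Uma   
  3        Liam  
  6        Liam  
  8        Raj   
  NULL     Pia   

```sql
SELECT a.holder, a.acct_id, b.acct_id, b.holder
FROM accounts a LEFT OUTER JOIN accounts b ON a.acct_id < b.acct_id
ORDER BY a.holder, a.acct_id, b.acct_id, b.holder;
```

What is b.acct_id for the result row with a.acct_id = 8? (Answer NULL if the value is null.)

9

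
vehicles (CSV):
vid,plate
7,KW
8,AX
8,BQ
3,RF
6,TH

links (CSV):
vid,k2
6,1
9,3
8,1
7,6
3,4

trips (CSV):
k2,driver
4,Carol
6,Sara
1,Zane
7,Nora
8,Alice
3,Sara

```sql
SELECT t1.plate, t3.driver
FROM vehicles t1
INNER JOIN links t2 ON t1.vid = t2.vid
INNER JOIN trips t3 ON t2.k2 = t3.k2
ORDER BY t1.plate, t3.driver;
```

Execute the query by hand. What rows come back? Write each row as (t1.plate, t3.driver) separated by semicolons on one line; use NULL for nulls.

(AX, Zane); (BQ, Zane); (KW, Sara); (RF, Carol); (TH, Zane)

Joins associate left-to-right: vehicles INNER JOIN links on vid gives 5 intermediate row(s).
Then INNER JOIN `trips t3` on k2: keep only rows whose t2.k2 appears in t3.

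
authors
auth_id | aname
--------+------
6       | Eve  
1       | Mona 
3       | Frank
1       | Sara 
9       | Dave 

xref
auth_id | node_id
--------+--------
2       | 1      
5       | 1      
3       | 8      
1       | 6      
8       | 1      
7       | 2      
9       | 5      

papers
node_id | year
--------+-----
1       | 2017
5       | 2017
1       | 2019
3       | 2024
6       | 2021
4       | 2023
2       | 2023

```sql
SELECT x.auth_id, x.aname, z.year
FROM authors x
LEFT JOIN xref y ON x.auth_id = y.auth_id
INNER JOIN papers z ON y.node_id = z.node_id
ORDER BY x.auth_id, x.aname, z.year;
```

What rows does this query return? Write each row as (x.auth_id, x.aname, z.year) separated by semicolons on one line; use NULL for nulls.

Evaluate left to right. First `authors x LEFT JOIN xref y` on auth_id: 5 row(s).
Then INNER JOIN `papers z` on node_id: keep only rows whose y.node_id appears in z.

(1, Mona, 2021); (1, Sara, 2021); (9, Dave, 2017)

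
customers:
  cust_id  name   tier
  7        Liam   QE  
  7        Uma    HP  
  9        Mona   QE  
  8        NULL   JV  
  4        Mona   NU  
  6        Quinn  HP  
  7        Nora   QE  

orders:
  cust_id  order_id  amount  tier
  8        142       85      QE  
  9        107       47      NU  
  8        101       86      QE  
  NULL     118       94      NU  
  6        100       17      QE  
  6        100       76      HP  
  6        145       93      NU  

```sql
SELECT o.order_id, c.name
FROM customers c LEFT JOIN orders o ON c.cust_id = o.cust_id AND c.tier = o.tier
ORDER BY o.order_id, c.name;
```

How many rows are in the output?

7

LEFT JOIN keeps every row from `customers`; unmatched rows get NULL for `orders`'s columns.
Matching on c.cust_id = o.cust_id AND c.tier = o.tier. A NULL in a compared column never satisfies the condition.
- c[0] cust_id=7, tier=QE → no match; kept with NULLs on the o side.
- c[1] cust_id=7, tier=HP → no match; kept with NULLs on the o side.
- c[2] cust_id=9, tier=QE → no match; kept with NULLs on the o side.
- c[3] cust_id=8, tier=JV → no match; kept with NULLs on the o side.
- c[4] cust_id=4, tier=NU → no match; kept with NULLs on the o side.
- c[5] cust_id=6, tier=HP → 1 match(es) in o → 1 row(s).
- c[6] cust_id=7, tier=QE → no match; kept with NULLs on the o side.
Total: 1 matched + 6 padded = 7 rows.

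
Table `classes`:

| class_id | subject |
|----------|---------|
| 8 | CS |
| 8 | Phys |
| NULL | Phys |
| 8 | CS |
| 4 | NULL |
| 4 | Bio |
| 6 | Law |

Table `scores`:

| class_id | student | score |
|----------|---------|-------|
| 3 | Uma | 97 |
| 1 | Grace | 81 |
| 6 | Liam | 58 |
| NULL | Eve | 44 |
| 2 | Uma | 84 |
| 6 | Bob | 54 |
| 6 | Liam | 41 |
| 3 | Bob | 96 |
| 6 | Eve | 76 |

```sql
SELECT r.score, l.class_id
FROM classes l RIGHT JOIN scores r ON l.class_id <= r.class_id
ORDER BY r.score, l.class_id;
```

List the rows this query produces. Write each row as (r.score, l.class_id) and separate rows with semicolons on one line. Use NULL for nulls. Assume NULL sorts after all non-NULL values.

RIGHT JOIN keeps every row from `scores`; unmatched rows get NULL for `classes`'s columns.
Matching on l.class_id <= r.class_id. A NULL in a compared column never satisfies the condition.
- class_id=8: no matching r row.
- class_id=8: no matching r row.
- class_id=NULL: no matching r row.
- class_id=8: no matching r row.
- class_id=4: 4 matching r row(s), so 4 row(s) emitted.
- class_id=4: 4 matching r row(s), so 4 row(s) emitted.
- class_id=6: 4 matching r row(s), so 4 row(s) emitted.
- plus 5 unmatched r row(s), each kept with NULL l columns.

(41, 4); (41, 4); (41, 6); (44, NULL); (54, 4); (54, 4); (54, 6); (58, 4); (58, 4); (58, 6); (76, 4); (76, 4); (76, 6); (81, NULL); (84, NULL); (96, NULL); (97, NULL)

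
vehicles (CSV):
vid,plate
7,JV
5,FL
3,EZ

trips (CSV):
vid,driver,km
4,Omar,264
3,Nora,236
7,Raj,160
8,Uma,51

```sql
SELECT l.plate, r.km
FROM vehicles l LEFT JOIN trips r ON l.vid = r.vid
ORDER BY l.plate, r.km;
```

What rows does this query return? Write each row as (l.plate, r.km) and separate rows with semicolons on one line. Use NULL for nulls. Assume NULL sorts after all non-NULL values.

LEFT JOIN keeps every row from `vehicles`; unmatched rows get NULL for `trips`'s columns.
Matching on l.vid = r.vid.
Matched pairs: 2; unmatched l rows kept: 1.

(EZ, 236); (FL, NULL); (JV, 160)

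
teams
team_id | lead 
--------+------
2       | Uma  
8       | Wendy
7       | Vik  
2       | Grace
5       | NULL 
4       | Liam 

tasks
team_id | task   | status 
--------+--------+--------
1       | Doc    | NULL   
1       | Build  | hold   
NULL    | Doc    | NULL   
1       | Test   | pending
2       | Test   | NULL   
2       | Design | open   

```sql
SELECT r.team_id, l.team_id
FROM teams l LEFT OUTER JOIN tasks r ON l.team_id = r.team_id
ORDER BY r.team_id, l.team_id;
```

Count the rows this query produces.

LEFT JOIN keeps every row from `teams`; unmatched rows get NULL for `tasks`'s columns.
Matching on l.team_id = r.team_id. A NULL in a compared column never satisfies the condition.
- team_id=2: 2 matching r row(s), so 2 row(s) emitted.
- team_id=8: no r row matches, row kept with r columns NULL.
- team_id=7: no r row matches, row kept with r columns NULL.
- team_id=2: 2 matching r row(s), so 2 row(s) emitted.
- team_id=5: no r row matches, row kept with r columns NULL.
- team_id=4: no r row matches, row kept with r columns NULL.
Total: 4 matched + 4 padded = 8 rows.

8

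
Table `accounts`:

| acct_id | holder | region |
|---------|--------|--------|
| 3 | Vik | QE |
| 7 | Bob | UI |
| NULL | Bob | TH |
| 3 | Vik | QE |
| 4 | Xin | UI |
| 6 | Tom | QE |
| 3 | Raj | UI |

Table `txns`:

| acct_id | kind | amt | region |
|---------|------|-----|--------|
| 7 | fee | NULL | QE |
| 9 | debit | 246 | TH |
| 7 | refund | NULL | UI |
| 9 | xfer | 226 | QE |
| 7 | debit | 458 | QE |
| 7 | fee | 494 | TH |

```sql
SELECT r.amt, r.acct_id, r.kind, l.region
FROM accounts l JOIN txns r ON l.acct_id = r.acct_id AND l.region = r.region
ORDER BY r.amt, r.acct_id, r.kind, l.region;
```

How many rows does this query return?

1

INNER JOIN keeps only pairs where the ON condition holds.
Matching on l.acct_id = r.acct_id AND l.region = r.region. A NULL in a compared column never satisfies the condition.
Matched pairs: 1.
Total: 1 rows.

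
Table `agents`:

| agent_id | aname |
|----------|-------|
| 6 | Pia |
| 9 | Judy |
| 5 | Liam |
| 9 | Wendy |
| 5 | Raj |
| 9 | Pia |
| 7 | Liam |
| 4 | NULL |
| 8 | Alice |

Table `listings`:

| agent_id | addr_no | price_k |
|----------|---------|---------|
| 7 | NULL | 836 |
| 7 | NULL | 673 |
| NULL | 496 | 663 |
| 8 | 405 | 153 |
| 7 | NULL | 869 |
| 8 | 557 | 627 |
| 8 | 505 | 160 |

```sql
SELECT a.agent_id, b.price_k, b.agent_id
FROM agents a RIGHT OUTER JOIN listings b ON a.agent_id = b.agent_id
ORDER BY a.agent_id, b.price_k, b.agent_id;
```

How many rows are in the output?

RIGHT JOIN keeps every row from `listings`; unmatched rows get NULL for `agents`'s columns.
Matching on a.agent_id = b.agent_id. A NULL in a compared column never satisfies the condition.
- agent_id=6: no matching b row.
- agent_id=9: no matching b row.
- agent_id=5: no matching b row.
- agent_id=9: no matching b row.
- agent_id=5: no matching b row.
- agent_id=9: no matching b row.
- agent_id=7: 3 matching b row(s), so 3 row(s) emitted.
- agent_id=4: no matching b row.
- agent_id=8: 3 matching b row(s), so 3 row(s) emitted.
- 1 b row(s) had no a match → kept, a columns NULL.
Total: 6 matched + 1 padded = 7 rows.

7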